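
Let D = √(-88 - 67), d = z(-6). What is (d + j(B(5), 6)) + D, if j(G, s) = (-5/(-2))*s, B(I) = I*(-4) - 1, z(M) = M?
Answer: 9 + I*√155 ≈ 9.0 + 12.45*I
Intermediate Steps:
d = -6
B(I) = -1 - 4*I (B(I) = -4*I - 1 = -1 - 4*I)
D = I*√155 (D = √(-155) = I*√155 ≈ 12.45*I)
j(G, s) = 5*s/2 (j(G, s) = (-5*(-½))*s = 5*s/2)
(d + j(B(5), 6)) + D = (-6 + (5/2)*6) + I*√155 = (-6 + 15) + I*√155 = 9 + I*√155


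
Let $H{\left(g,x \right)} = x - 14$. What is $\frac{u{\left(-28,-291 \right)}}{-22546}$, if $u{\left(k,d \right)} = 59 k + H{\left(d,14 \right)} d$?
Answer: $\frac{826}{11273} \approx 0.073272$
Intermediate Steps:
$H{\left(g,x \right)} = -14 + x$
$u{\left(k,d \right)} = 59 k$ ($u{\left(k,d \right)} = 59 k + \left(-14 + 14\right) d = 59 k + 0 d = 59 k + 0 = 59 k$)
$\frac{u{\left(-28,-291 \right)}}{-22546} = \frac{59 \left(-28\right)}{-22546} = \left(-1652\right) \left(- \frac{1}{22546}\right) = \frac{826}{11273}$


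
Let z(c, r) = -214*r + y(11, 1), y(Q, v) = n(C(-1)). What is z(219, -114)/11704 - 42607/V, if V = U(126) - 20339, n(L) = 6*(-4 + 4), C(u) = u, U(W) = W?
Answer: 13049851/3112802 ≈ 4.1923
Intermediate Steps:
n(L) = 0 (n(L) = 6*0 = 0)
y(Q, v) = 0
z(c, r) = -214*r (z(c, r) = -214*r + 0 = -214*r)
V = -20213 (V = 126 - 20339 = -20213)
z(219, -114)/11704 - 42607/V = -214*(-114)/11704 - 42607/(-20213) = 24396*(1/11704) - 42607*(-1/20213) = 321/154 + 42607/20213 = 13049851/3112802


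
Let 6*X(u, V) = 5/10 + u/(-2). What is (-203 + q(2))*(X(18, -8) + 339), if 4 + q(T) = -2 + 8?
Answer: -271417/4 ≈ -67854.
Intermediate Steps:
q(T) = 2 (q(T) = -4 + (-2 + 8) = -4 + 6 = 2)
X(u, V) = 1/12 - u/12 (X(u, V) = (5/10 + u/(-2))/6 = (5*(⅒) + u*(-½))/6 = (½ - u/2)/6 = 1/12 - u/12)
(-203 + q(2))*(X(18, -8) + 339) = (-203 + 2)*((1/12 - 1/12*18) + 339) = -201*((1/12 - 3/2) + 339) = -201*(-17/12 + 339) = -201*4051/12 = -271417/4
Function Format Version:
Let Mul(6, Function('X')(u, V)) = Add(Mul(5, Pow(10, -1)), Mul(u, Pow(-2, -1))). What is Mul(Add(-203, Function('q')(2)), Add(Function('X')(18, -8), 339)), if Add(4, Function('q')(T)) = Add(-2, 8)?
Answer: Rational(-271417, 4) ≈ -67854.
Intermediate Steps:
Function('q')(T) = 2 (Function('q')(T) = Add(-4, Add(-2, 8)) = Add(-4, 6) = 2)
Function('X')(u, V) = Add(Rational(1, 12), Mul(Rational(-1, 12), u)) (Function('X')(u, V) = Mul(Rational(1, 6), Add(Mul(5, Pow(10, -1)), Mul(u, Pow(-2, -1)))) = Mul(Rational(1, 6), Add(Mul(5, Rational(1, 10)), Mul(u, Rational(-1, 2)))) = Mul(Rational(1, 6), Add(Rational(1, 2), Mul(Rational(-1, 2), u))) = Add(Rational(1, 12), Mul(Rational(-1, 12), u)))
Mul(Add(-203, Function('q')(2)), Add(Function('X')(18, -8), 339)) = Mul(Add(-203, 2), Add(Add(Rational(1, 12), Mul(Rational(-1, 12), 18)), 339)) = Mul(-201, Add(Add(Rational(1, 12), Rational(-3, 2)), 339)) = Mul(-201, Add(Rational(-17, 12), 339)) = Mul(-201, Rational(4051, 12)) = Rational(-271417, 4)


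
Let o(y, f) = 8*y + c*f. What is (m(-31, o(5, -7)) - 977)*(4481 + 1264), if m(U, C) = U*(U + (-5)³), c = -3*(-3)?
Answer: 22169955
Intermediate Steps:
c = 9
o(y, f) = 8*y + 9*f
m(U, C) = U*(-125 + U) (m(U, C) = U*(U - 125) = U*(-125 + U))
(m(-31, o(5, -7)) - 977)*(4481 + 1264) = (-31*(-125 - 31) - 977)*(4481 + 1264) = (-31*(-156) - 977)*5745 = (4836 - 977)*5745 = 3859*5745 = 22169955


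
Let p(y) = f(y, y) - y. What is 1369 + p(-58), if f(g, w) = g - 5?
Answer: 1364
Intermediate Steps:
f(g, w) = -5 + g
p(y) = -5 (p(y) = (-5 + y) - y = -5)
1369 + p(-58) = 1369 - 5 = 1364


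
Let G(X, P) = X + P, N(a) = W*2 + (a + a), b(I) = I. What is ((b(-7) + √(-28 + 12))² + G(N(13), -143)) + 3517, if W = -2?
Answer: 3429 - 56*I ≈ 3429.0 - 56.0*I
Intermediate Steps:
N(a) = -4 + 2*a (N(a) = -2*2 + (a + a) = -4 + 2*a)
G(X, P) = P + X
((b(-7) + √(-28 + 12))² + G(N(13), -143)) + 3517 = ((-7 + √(-28 + 12))² + (-143 + (-4 + 2*13))) + 3517 = ((-7 + √(-16))² + (-143 + (-4 + 26))) + 3517 = ((-7 + 4*I)² + (-143 + 22)) + 3517 = ((-7 + 4*I)² - 121) + 3517 = (-121 + (-7 + 4*I)²) + 3517 = 3396 + (-7 + 4*I)²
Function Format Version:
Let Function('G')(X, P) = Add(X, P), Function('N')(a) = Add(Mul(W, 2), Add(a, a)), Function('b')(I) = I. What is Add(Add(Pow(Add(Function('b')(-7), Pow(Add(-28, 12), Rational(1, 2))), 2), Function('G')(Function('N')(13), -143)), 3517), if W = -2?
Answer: Add(3429, Mul(-56, I)) ≈ Add(3429.0, Mul(-56.000, I))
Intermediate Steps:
Function('N')(a) = Add(-4, Mul(2, a)) (Function('N')(a) = Add(Mul(-2, 2), Add(a, a)) = Add(-4, Mul(2, a)))
Function('G')(X, P) = Add(P, X)
Add(Add(Pow(Add(Function('b')(-7), Pow(Add(-28, 12), Rational(1, 2))), 2), Function('G')(Function('N')(13), -143)), 3517) = Add(Add(Pow(Add(-7, Pow(Add(-28, 12), Rational(1, 2))), 2), Add(-143, Add(-4, Mul(2, 13)))), 3517) = Add(Add(Pow(Add(-7, Pow(-16, Rational(1, 2))), 2), Add(-143, Add(-4, 26))), 3517) = Add(Add(Pow(Add(-7, Mul(4, I)), 2), Add(-143, 22)), 3517) = Add(Add(Pow(Add(-7, Mul(4, I)), 2), -121), 3517) = Add(Add(-121, Pow(Add(-7, Mul(4, I)), 2)), 3517) = Add(3396, Pow(Add(-7, Mul(4, I)), 2))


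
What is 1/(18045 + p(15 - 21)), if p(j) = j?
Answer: 1/18039 ≈ 5.5435e-5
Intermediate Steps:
1/(18045 + p(15 - 21)) = 1/(18045 + (15 - 21)) = 1/(18045 - 6) = 1/18039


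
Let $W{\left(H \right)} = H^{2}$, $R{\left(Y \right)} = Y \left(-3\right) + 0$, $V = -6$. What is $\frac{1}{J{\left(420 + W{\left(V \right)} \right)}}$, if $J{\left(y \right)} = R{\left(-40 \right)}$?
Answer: $\frac{1}{120} \approx 0.0083333$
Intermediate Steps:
$R{\left(Y \right)} = - 3 Y$ ($R{\left(Y \right)} = - 3 Y + 0 = - 3 Y$)
$J{\left(y \right)} = 120$ ($J{\left(y \right)} = \left(-3\right) \left(-40\right) = 120$)
$\frac{1}{J{\left(420 + W{\left(V \right)} \right)}} = \frac{1}{120}$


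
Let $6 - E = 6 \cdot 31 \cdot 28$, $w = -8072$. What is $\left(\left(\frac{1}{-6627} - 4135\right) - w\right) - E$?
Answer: $\frac{60564152}{6627} \approx 9139.0$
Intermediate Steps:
$E = -5202$ ($E = 6 - 6 \cdot 31 \cdot 28 = 6 - 186 \cdot 28 = 6 - 5208 = -5202$)
$\left(\left(\frac{1}{-6627} - 4135\right) - w\right) - E = \left(\left(\frac{1}{-6627} - 4135\right) - -8072\right) - -5202 = \left(\left(- \frac{1}{6627} - 4135\right) + 8072\right) + 5202 = \left(- \frac{27402646}{6627} + 8072\right) + 5202 = \frac{26090498}{6627} + 5202 = \frac{60564152}{6627}$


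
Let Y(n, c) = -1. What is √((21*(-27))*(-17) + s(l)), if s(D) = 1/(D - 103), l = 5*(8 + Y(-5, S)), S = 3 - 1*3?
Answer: √11142667/34 ≈ 98.178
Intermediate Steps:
S = 0 (S = 3 - 3 = 0)
l = 35 (l = 5*(8 - 1) = 5*7 = 35)
s(D) = 1/(-103 + D)
√((21*(-27))*(-17) + s(l)) = √((21*(-27))*(-17) + 1/(-103 + 35)) = √(-567*(-17) + 1/(-68)) = √(9639 - 1/68) = √(655451/68) = √11142667/34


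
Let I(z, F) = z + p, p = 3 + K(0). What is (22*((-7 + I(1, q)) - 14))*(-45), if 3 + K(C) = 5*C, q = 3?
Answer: 19800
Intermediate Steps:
K(C) = -3 + 5*C
p = 0 (p = 3 + (-3 + 5*0) = 3 + (-3 + 0) = 3 - 3 = 0)
I(z, F) = z (I(z, F) = z + 0 = z)
(22*((-7 + I(1, q)) - 14))*(-45) = (22*((-7 + 1) - 14))*(-45) = (22*(-6 - 14))*(-45) = (22*(-20))*(-45) = -440*(-45) = 19800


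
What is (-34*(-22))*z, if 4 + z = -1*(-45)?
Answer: 30668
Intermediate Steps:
z = 41 (z = -4 - 1*(-45) = -4 + 45 = 41)
(-34*(-22))*z = -34*(-22)*41 = 748*41 = 30668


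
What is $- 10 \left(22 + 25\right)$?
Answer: $-470$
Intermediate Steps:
$- 10 \left(22 + 25\right) = \left(-10\right) 47 = -470$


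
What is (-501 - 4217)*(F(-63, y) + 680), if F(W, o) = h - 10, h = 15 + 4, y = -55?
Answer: -3250702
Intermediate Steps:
h = 19
F(W, o) = 9 (F(W, o) = 19 - 10 = 9)
(-501 - 4217)*(F(-63, y) + 680) = (-501 - 4217)*(9 + 680) = -4718*689 = -3250702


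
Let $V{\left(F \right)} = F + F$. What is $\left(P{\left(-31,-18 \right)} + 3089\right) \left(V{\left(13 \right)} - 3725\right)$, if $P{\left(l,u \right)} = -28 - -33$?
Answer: $-11444706$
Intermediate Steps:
$P{\left(l,u \right)} = 5$ ($P{\left(l,u \right)} = -28 + 33 = 5$)
$V{\left(F \right)} = 2 F$
$\left(P{\left(-31,-18 \right)} + 3089\right) \left(V{\left(13 \right)} - 3725\right) = \left(5 + 3089\right) \left(2 \cdot 13 - 3725\right) = 3094 \left(26 - 3725\right) = 3094 \left(-3699\right) = -11444706$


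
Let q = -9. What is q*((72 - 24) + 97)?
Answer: -1305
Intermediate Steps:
q*((72 - 24) + 97) = -9*((72 - 24) + 97) = -9*(48 + 97) = -9*145 = -1305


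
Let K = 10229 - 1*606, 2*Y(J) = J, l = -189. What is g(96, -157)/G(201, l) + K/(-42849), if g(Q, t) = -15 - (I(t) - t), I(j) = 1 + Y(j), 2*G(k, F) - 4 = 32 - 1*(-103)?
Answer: -9436058/5956011 ≈ -1.5843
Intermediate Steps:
Y(J) = J/2
G(k, F) = 139/2 (G(k, F) = 2 + (32 - 1*(-103))/2 = 2 + (32 + 103)/2 = 2 + (1/2)*135 = 2 + 135/2 = 139/2)
I(j) = 1 + j/2
K = 9623 (K = 10229 - 606 = 9623)
g(Q, t) = -16 + t/2 (g(Q, t) = -15 - ((1 + t/2) - t) = -15 - (1 - t/2) = -15 + (-1 + t/2) = -16 + t/2)
g(96, -157)/G(201, l) + K/(-42849) = (-16 + (1/2)*(-157))/(139/2) + 9623/(-42849) = (-16 - 157/2)*(2/139) + 9623*(-1/42849) = -189/2*2/139 - 9623/42849 = -189/139 - 9623/42849 = -9436058/5956011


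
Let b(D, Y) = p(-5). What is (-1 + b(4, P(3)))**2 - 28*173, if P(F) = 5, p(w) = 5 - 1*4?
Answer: -4844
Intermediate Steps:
p(w) = 1 (p(w) = 5 - 4 = 1)
b(D, Y) = 1
(-1 + b(4, P(3)))**2 - 28*173 = (-1 + 1)**2 - 28*173 = 0**2 - 4844 = 0 - 4844 = -4844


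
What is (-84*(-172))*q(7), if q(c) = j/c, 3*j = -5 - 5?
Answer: -6880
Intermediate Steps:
j = -10/3 (j = (-5 - 5)/3 = (1/3)*(-10) = -10/3 ≈ -3.3333)
q(c) = -10/(3*c)
(-84*(-172))*q(7) = (-84*(-172))*(-10/3/7) = 14448*(-10/3*1/7) = 14448*(-10/21) = -6880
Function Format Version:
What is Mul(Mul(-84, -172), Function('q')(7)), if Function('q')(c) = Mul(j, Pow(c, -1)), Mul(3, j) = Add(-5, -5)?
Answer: -6880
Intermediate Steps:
j = Rational(-10, 3) (j = Mul(Rational(1, 3), Add(-5, -5)) = Mul(Rational(1, 3), -10) = Rational(-10, 3) ≈ -3.3333)
Function('q')(c) = Mul(Rational(-10, 3), Pow(c, -1))
Mul(Mul(-84, -172), Function('q')(7)) = Mul(Mul(-84, -172), Mul(Rational(-10, 3), Pow(7, -1))) = Mul(14448, Mul(Rational(-10, 3), Rational(1, 7))) = Mul(14448, Rational(-10, 21)) = -6880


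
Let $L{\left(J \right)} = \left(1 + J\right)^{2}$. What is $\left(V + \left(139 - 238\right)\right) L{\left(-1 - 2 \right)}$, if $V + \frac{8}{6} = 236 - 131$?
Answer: $\frac{56}{3} \approx 18.667$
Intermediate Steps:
$V = \frac{311}{3}$ ($V = - \frac{4}{3} + \left(236 - 131\right) = - \frac{4}{3} + 105 = \frac{311}{3} \approx 103.67$)
$\left(V + \left(139 - 238\right)\right) L{\left(-1 - 2 \right)} = \left(\frac{311}{3} + \left(139 - 238\right)\right) \left(1 - 3\right)^{2} = \left(\frac{311}{3} - 99\right) \left(1 - 3\right)^{2} = \frac{14 \left(-2\right)^{2}}{3} = \frac{14}{3} \cdot 4 = \frac{56}{3}$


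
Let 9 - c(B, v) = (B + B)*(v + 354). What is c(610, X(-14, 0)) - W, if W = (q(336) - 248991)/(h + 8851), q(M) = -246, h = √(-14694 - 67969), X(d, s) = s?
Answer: 3*(-1007699*√1687 + 1274080328*I)/(-8851*I + 7*√1687) ≈ -4.3184e+5 - 0.91375*I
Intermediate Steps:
h = 7*I*√1687 (h = √(-82663) = 7*I*√1687 ≈ 287.51*I)
W = -249237/(8851 + 7*I*√1687) (W = (-246 - 248991)/(7*I*√1687 + 8851) = -249237/(8851 + 7*I*√1687) ≈ -28.13 + 0.91375*I)
c(B, v) = 9 - 2*B*(354 + v) (c(B, v) = 9 - (B + B)*(v + 354) = 9 - 2*B*(354 + v))
c(610, X(-14, 0)) - W = (9 - 708*610 - 2*610*0) - (-2205996687/78422864 + 1744659*I*√1687/78422864) = (9 - 431880 + 0) + (2205996687/78422864 - 1744659*I*√1687/78422864) = -431871 + (2205996687/78422864 - 1744659*I*√1687/78422864) = -33866354701857/78422864 - 1744659*I*√1687/78422864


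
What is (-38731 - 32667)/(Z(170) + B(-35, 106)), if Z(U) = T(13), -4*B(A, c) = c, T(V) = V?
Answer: 142796/27 ≈ 5288.7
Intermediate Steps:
B(A, c) = -c/4
Z(U) = 13
(-38731 - 32667)/(Z(170) + B(-35, 106)) = (-38731 - 32667)/(13 - ¼*106) = -71398/(13 - 53/2) = -71398/(-27/2) = -71398*(-2/27) = 142796/27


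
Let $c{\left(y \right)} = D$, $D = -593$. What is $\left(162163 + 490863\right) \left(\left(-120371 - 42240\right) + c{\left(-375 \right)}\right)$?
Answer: $-106576455304$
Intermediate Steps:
$c{\left(y \right)} = -593$
$\left(162163 + 490863\right) \left(\left(-120371 - 42240\right) + c{\left(-375 \right)}\right) = \left(162163 + 490863\right) \left(\left(-120371 - 42240\right) - 593\right) = 653026 \left(\left(-120371 - 42240\right) - 593\right) = 653026 \left(-162611 - 593\right) = 653026 \left(-163204\right) = -106576455304$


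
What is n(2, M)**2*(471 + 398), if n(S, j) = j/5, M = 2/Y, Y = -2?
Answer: 869/25 ≈ 34.760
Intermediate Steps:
M = -1 (M = 2/(-2) = 2*(-1/2) = -1)
n(S, j) = j/5 (n(S, j) = j*(1/5) = j/5)
n(2, M)**2*(471 + 398) = ((1/5)*(-1))**2*(471 + 398) = (-1/5)**2*869 = (1/25)*869 = 869/25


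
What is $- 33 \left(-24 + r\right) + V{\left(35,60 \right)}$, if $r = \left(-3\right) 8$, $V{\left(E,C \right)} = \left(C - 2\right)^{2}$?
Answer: $4948$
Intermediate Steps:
$V{\left(E,C \right)} = \left(-2 + C\right)^{2}$
$r = -24$
$- 33 \left(-24 + r\right) + V{\left(35,60 \right)} = - 33 \left(-24 - 24\right) + \left(-2 + 60\right)^{2} = \left(-33\right) \left(-48\right) + 58^{2} = 1584 + 3364 = 4948$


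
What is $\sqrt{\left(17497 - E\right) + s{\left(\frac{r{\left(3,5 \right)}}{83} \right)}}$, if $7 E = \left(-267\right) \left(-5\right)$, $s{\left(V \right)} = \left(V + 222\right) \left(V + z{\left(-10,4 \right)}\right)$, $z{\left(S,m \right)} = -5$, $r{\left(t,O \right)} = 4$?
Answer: $\frac{\sqrt{5470765342}}{581} \approx 127.31$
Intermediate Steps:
$s{\left(V \right)} = \left(-5 + V\right) \left(222 + V\right)$ ($s{\left(V \right)} = \left(V + 222\right) \left(V - 5\right) = \left(222 + V\right) \left(-5 + V\right) = \left(-5 + V\right) \left(222 + V\right)$)
$E = \frac{1335}{7}$ ($E = \frac{\left(-267\right) \left(-5\right)}{7} = \frac{1}{7} \cdot 1335 = \frac{1335}{7} \approx 190.71$)
$\sqrt{\left(17497 - E\right) + s{\left(\frac{r{\left(3,5 \right)}}{83} \right)}} = \sqrt{\left(17497 - \frac{1335}{7}\right) + \left(-1110 + \left(\frac{4}{83}\right)^{2} + 217 \cdot \frac{4}{83}\right)} = \sqrt{\left(17497 - \frac{1335}{7}\right) + \left(-1110 + \left(4 \cdot \frac{1}{83}\right)^{2} + 217 \cdot 4 \cdot \frac{1}{83}\right)} = \sqrt{\frac{121144}{7} + \left(-1110 + \left(\frac{4}{83}\right)^{2} + 217 \cdot \frac{4}{83}\right)} = \sqrt{\frac{121144}{7} + \left(-1110 + \frac{16}{6889} + \frac{868}{83}\right)} = \sqrt{\frac{121144}{7} - \frac{7574730}{6889}} = \sqrt{\frac{781537906}{48223}} = \frac{\sqrt{5470765342}}{581}$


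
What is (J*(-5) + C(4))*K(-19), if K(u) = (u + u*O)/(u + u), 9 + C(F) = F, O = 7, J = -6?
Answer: 100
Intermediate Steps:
C(F) = -9 + F
K(u) = 4 (K(u) = (u + u*7)/(u + u) = (u + 7*u)/((2*u)) = (8*u)*(1/(2*u)) = 4)
(J*(-5) + C(4))*K(-19) = (-6*(-5) + (-9 + 4))*4 = (30 - 5)*4 = 25*4 = 100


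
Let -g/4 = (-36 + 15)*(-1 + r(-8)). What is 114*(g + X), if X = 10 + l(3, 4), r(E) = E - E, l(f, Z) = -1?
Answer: -8550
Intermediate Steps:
r(E) = 0
X = 9 (X = 10 - 1 = 9)
g = -84 (g = -4*(-36 + 15)*(-1 + 0) = -(-84)*(-1) = -4*21 = -84)
114*(g + X) = 114*(-84 + 9) = 114*(-75) = -8550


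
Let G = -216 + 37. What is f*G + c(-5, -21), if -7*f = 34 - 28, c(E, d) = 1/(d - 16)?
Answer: 39731/259 ≈ 153.40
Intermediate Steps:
c(E, d) = 1/(-16 + d)
f = -6/7 (f = -(34 - 28)/7 = -⅐*6 = -6/7 ≈ -0.85714)
G = -179
f*G + c(-5, -21) = -6/7*(-179) + 1/(-16 - 21) = 1074/7 + 1/(-37) = 1074/7 - 1/37 = 39731/259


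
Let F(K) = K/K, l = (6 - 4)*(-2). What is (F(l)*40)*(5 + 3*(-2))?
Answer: -40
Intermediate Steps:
l = -4 (l = 2*(-2) = -4)
F(K) = 1
(F(l)*40)*(5 + 3*(-2)) = (1*40)*(5 + 3*(-2)) = 40*(5 - 6) = 40*(-1) = -40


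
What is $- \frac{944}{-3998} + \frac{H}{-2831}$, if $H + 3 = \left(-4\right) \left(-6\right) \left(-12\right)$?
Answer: $\frac{1917941}{5659169} \approx 0.33891$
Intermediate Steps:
$H = -291$ ($H = -3 + \left(-4\right) \left(-6\right) \left(-12\right) = -3 + 24 \left(-12\right) = -3 - 288 = -291$)
$- \frac{944}{-3998} + \frac{H}{-2831} = - \frac{944}{-3998} - \frac{291}{-2831} = \left(-944\right) \left(- \frac{1}{3998}\right) - - \frac{291}{2831} = \frac{472}{1999} + \frac{291}{2831} = \frac{1917941}{5659169}$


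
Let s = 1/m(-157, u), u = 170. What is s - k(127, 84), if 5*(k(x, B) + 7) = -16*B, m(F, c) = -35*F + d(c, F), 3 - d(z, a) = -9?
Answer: 7594158/27535 ≈ 275.80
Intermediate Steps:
d(z, a) = 12 (d(z, a) = 3 - 1*(-9) = 3 + 9 = 12)
m(F, c) = 12 - 35*F (m(F, c) = -35*F + 12 = 12 - 35*F)
s = 1/5507 (s = 1/(12 - 35*(-157)) = 1/(12 + 5495) = 1/5507 ≈ 0.00018159)
k(x, B) = -7 - 16*B/5 (k(x, B) = -7 + (-16*B)/5 = -7 - 16*B/5)
s - k(127, 84) = 1/5507 - (-7 - 16/5*84) = 1/5507 - (-7 - 1344/5) = 1/5507 - 1*(-1379/5) = 1/5507 + 1379/5 = 7594158/27535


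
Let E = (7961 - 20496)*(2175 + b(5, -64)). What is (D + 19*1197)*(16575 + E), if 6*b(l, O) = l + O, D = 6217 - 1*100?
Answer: -782792555350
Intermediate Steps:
D = 6117 (D = 6217 - 100 = 6117)
b(l, O) = O/6 + l/6 (b(l, O) = (l + O)/6 = (O + l)/6 = O/6 + l/6)
E = -162842185/6 (E = (7961 - 20496)*(2175 + ((⅙)*(-64) + (⅙)*5)) = -12535*(2175 + (-32/3 + ⅚)) = -12535*(2175 - 59/6) = -12535*12991/6 = -162842185/6 ≈ -2.7140e+7)
(D + 19*1197)*(16575 + E) = (6117 + 19*1197)*(16575 - 162842185/6) = (6117 + 22743)*(-162742735/6) = 28860*(-162742735/6) = -782792555350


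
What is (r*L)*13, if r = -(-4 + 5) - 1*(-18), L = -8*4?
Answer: -7072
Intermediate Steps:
L = -32
r = 17 (r = -1*1 + 18 = -1 + 18 = 17)
(r*L)*13 = (17*(-32))*13 = -544*13 = -7072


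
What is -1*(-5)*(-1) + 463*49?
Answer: 22682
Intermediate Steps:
-1*(-5)*(-1) + 463*49 = 5*(-1) + 22687 = -5 + 22687 = 22682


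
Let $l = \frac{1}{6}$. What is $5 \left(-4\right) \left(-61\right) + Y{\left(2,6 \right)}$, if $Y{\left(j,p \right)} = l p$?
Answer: $1221$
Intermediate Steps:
$l = \frac{1}{6} \approx 0.16667$
$Y{\left(j,p \right)} = \frac{p}{6}$
$5 \left(-4\right) \left(-61\right) + Y{\left(2,6 \right)} = 5 \left(-4\right) \left(-61\right) + \frac{1}{6} \cdot 6 = \left(-20\right) \left(-61\right) + 1 = 1220 + 1 = 1221$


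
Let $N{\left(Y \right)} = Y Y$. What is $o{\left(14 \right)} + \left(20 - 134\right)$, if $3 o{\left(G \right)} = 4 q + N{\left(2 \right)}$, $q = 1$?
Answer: $- \frac{334}{3} \approx -111.33$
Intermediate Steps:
$N{\left(Y \right)} = Y^{2}$
$o{\left(G \right)} = \frac{8}{3}$ ($o{\left(G \right)} = \frac{4 \cdot 1 + 2^{2}}{3} = \frac{4 + 4}{3} = \frac{1}{3} \cdot 8 = \frac{8}{3}$)
$o{\left(14 \right)} + \left(20 - 134\right) = \frac{8}{3} + \left(20 - 134\right) = \frac{8}{3} - 114 = - \frac{334}{3}$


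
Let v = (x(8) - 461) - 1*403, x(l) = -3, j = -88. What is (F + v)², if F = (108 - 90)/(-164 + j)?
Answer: 147355321/196 ≈ 7.5181e+5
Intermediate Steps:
v = -867 (v = (-3 - 461) - 1*403 = -464 - 403 = -867)
F = -1/14 (F = (108 - 90)/(-164 - 88) = 18/(-252) = 18*(-1/252) = -1/14 ≈ -0.071429)
(F + v)² = (-1/14 - 867)² = (-12139/14)² = 147355321/196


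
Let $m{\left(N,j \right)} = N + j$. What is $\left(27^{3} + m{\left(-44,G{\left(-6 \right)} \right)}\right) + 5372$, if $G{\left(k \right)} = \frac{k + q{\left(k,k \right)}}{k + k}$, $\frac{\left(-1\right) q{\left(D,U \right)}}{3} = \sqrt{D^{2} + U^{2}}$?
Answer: $\frac{50023}{2} + \frac{3 \sqrt{2}}{2} \approx 25014.0$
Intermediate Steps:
$q{\left(D,U \right)} = - 3 \sqrt{D^{2} + U^{2}}$
$G{\left(k \right)} = \frac{k - 3 \sqrt{2} \sqrt{k^{2}}}{2 k}$ ($G{\left(k \right)} = \frac{k - 3 \sqrt{k^{2} + k^{2}}}{k + k} = \frac{k - 3 \sqrt{2 k^{2}}}{2 k} = \left(k - 3 \sqrt{2} \sqrt{k^{2}}\right) \frac{1}{2 k} = \frac{k - 3 \sqrt{2} \sqrt{k^{2}}}{2 k}$)
$\left(27^{3} + m{\left(-44,G{\left(-6 \right)} \right)}\right) + 5372 = \left(27^{3} - \left(44 - \frac{-6 - 3 \sqrt{2} \sqrt{\left(-6\right)^{2}}}{2 \left(-6\right)}\right)\right) + 5372 = \left(19683 - \left(44 + \frac{-6 - 3 \sqrt{2} \sqrt{36}}{12}\right)\right) + 5372 = \left(19683 - \left(44 + \frac{-6 - 3 \sqrt{2} \cdot 6}{12}\right)\right) + 5372 = \left(19683 - \left(44 + \frac{-6 - 18 \sqrt{2}}{12}\right)\right) + 5372 = \left(19683 - \left(\frac{87}{2} - \frac{3 \sqrt{2}}{2}\right)\right) + 5372 = \left(\frac{39279}{2} + \frac{3 \sqrt{2}}{2}\right) + 5372 = \frac{50023}{2} + \frac{3 \sqrt{2}}{2}$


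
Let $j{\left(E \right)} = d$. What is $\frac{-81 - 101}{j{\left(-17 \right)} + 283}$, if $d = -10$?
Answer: $- \frac{2}{3} \approx -0.66667$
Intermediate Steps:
$j{\left(E \right)} = -10$
$\frac{-81 - 101}{j{\left(-17 \right)} + 283} = \frac{-81 - 101}{-10 + 283} = - \frac{182}{273} = \left(-182\right) \frac{1}{273} = - \frac{2}{3}$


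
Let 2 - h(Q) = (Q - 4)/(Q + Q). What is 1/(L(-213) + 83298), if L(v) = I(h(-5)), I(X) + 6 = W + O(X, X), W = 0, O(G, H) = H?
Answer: 10/832931 ≈ 1.2006e-5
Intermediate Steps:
h(Q) = 2 - (-4 + Q)/(2*Q) (h(Q) = 2 - (Q - 4)/(Q + Q) = 2 - (-4 + Q)/(2*Q))
I(X) = -6 + X (I(X) = -6 + (0 + X) = -6 + X)
L(v) = -49/10 (L(v) = -6 + (3/2 + 2/(-5)) = -6 + (3/2 + 2*(-⅕)) = -6 + (3/2 - ⅖) = -6 + 11/10 = -49/10)
1/(L(-213) + 83298) = 1/(-49/10 + 83298) = 1/(832931/10) = 10/832931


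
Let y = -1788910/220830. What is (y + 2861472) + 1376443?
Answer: 5505041062/1299 ≈ 4.2379e+6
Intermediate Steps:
y = -10523/1299 (y = -1788910*1/220830 = -10523/1299 ≈ -8.1008)
(y + 2861472) + 1376443 = (-10523/1299 + 2861472) + 1376443 = 3717041605/1299 + 1376443 = 5505041062/1299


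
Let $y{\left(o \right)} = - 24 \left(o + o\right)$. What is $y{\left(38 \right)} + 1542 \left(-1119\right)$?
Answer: $-1727322$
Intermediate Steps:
$y{\left(o \right)} = - 48 o$ ($y{\left(o \right)} = - 24 \cdot 2 o = - 48 o$)
$y{\left(38 \right)} + 1542 \left(-1119\right) = \left(-48\right) 38 + 1542 \left(-1119\right) = -1824 - 1725498 = -1727322$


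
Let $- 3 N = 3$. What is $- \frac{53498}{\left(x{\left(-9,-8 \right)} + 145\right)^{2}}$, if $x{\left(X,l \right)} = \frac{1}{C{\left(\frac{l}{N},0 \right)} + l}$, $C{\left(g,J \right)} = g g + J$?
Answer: $- \frac{167769728}{65950641} \approx -2.5439$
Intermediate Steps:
$N = -1$ ($N = \left(- \frac{1}{3}\right) 3 = -1$)
$C{\left(g,J \right)} = J + g^{2}$ ($C{\left(g,J \right)} = g^{2} + J = J + g^{2}$)
$x{\left(X,l \right)} = \frac{1}{l + l^{2}}$ ($x{\left(X,l \right)} = \frac{1}{\left(0 + \left(\frac{l}{-1}\right)^{2}\right) + l} = \frac{1}{\left(0 + \left(l \left(-1\right)\right)^{2}\right) + l} = \frac{1}{\left(0 + \left(- l\right)^{2}\right) + l} = \frac{1}{\left(0 + l^{2}\right) + l} = \frac{1}{l^{2} + l} = \frac{1}{l + l^{2}}$)
$- \frac{53498}{\left(x{\left(-9,-8 \right)} + 145\right)^{2}} = - \frac{53498}{\left(\frac{1}{\left(-8\right) \left(1 - 8\right)} + 145\right)^{2}} = - \frac{53498}{\left(- \frac{1}{8 \left(-7\right)} + 145\right)^{2}} = - \frac{53498}{\left(\left(- \frac{1}{8}\right) \left(- \frac{1}{7}\right) + 145\right)^{2}} = - \frac{53498}{\left(\frac{1}{56} + 145\right)^{2}} = - \frac{53498}{\left(\frac{8121}{56}\right)^{2}} = - \frac{53498}{\frac{65950641}{3136}} = \left(-53498\right) \frac{3136}{65950641} = - \frac{167769728}{65950641}$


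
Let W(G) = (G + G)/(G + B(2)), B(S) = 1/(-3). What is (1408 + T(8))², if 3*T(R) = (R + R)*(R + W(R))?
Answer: 10173546496/4761 ≈ 2.1369e+6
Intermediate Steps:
B(S) = -⅓
W(G) = 2*G/(-⅓ + G) (W(G) = (G + G)/(G - ⅓) = (2*G)/(-⅓ + G) = 2*G/(-⅓ + G))
T(R) = 2*R*(R + 6*R/(-1 + 3*R))/3 (T(R) = ((R + R)*(R + 6*R/(-1 + 3*R)))/3 = ((2*R)*(R + 6*R/(-1 + 3*R)))/3 = (2*R*(R + 6*R/(-1 + 3*R)))/3 = 2*R*(R + 6*R/(-1 + 3*R))/3)
(1408 + T(8))² = (1408 + (⅔)*8²*(5 + 3*8)/(-1 + 3*8))² = (1408 + (⅔)*64*(5 + 24)/(-1 + 24))² = (1408 + (⅔)*64*29/23)² = (1408 + (⅔)*64*(1/23)*29)² = (1408 + 3712/69)² = (100864/69)² = 10173546496/4761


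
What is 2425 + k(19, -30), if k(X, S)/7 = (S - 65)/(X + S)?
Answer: 27340/11 ≈ 2485.5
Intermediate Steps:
k(X, S) = 7*(-65 + S)/(S + X) (k(X, S) = 7*((S - 65)/(X + S)) = 7*((-65 + S)/(S + X)) = 7*(-65 + S)/(S + X))
2425 + k(19, -30) = 2425 + 7*(-65 - 30)/(-30 + 19) = 2425 + 7*(-95)/(-11) = 2425 + 7*(-1/11)*(-95) = 2425 + 665/11 = 27340/11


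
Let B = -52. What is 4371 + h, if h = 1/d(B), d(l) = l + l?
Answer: 454583/104 ≈ 4371.0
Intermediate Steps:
d(l) = 2*l
h = -1/104 (h = 1/(2*(-52)) = 1/(-104) = -1/104 ≈ -0.0096154)
4371 + h = 4371 - 1/104 = 454583/104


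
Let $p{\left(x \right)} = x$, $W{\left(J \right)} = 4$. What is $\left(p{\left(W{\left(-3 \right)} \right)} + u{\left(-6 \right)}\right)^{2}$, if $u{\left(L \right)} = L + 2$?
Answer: $0$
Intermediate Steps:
$u{\left(L \right)} = 2 + L$
$\left(p{\left(W{\left(-3 \right)} \right)} + u{\left(-6 \right)}\right)^{2} = \left(4 + \left(2 - 6\right)\right)^{2} = \left(4 - 4\right)^{2} = 0^{2} = 0$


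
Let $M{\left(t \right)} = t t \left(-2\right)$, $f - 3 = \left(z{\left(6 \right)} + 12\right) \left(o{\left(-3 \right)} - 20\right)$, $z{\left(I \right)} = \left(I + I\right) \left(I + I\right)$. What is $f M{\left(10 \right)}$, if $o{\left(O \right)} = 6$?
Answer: $436200$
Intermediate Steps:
$z{\left(I \right)} = 4 I^{2}$ ($z{\left(I \right)} = 2 I 2 I = 4 I^{2}$)
$f = -2181$ ($f = 3 + \left(4 \cdot 6^{2} + 12\right) \left(6 - 20\right) = 3 + \left(4 \cdot 36 + 12\right) \left(-14\right) = 3 + \left(144 + 12\right) \left(-14\right) = 3 + 156 \left(-14\right) = 3 - 2184 = -2181$)
$M{\left(t \right)} = - 2 t^{2}$ ($M{\left(t \right)} = t^{2} \left(-2\right) = - 2 t^{2}$)
$f M{\left(10 \right)} = - 2181 \left(- 2 \cdot 10^{2}\right) = - 2181 \left(\left(-2\right) 100\right) = \left(-2181\right) \left(-200\right) = 436200$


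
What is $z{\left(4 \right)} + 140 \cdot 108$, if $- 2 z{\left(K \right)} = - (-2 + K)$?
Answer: $15121$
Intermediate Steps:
$z{\left(K \right)} = -1 + \frac{K}{2}$ ($z{\left(K \right)} = - \frac{\left(-1\right) \left(-2 + K\right)}{2} = - \frac{2 - K}{2} = -1 + \frac{K}{2}$)
$z{\left(4 \right)} + 140 \cdot 108 = \left(-1 + \frac{1}{2} \cdot 4\right) + 140 \cdot 108 = \left(-1 + 2\right) + 15120 = 1 + 15120 = 15121$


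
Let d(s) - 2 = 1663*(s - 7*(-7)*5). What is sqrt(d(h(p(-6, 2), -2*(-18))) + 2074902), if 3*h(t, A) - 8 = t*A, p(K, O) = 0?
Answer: sqrt(22380963)/3 ≈ 1577.0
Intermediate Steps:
h(t, A) = 8/3 + A*t/3 (h(t, A) = 8/3 + (t*A)/3 = 8/3 + (A*t)/3 = 8/3 + A*t/3)
d(s) = 407437 + 1663*s (d(s) = 2 + 1663*(s - 7*(-7)*5) = 2 + 1663*(s + 49*5) = 2 + 1663*(s + 245) = 2 + 1663*(245 + s) = 2 + (407435 + 1663*s) = 407437 + 1663*s)
sqrt(d(h(p(-6, 2), -2*(-18))) + 2074902) = sqrt((407437 + 1663*(8/3 + (1/3)*(-2*(-18))*0)) + 2074902) = sqrt((407437 + 1663*(8/3 + (1/3)*36*0)) + 2074902) = sqrt((407437 + 1663*(8/3 + 0)) + 2074902) = sqrt((407437 + 1663*(8/3)) + 2074902) = sqrt((407437 + 13304/3) + 2074902) = sqrt(1235615/3 + 2074902) = sqrt(7460321/3) = sqrt(22380963)/3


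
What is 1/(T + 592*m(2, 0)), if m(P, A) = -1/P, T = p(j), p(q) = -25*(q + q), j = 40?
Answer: -1/2296 ≈ -0.00043554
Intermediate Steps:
p(q) = -50*q
T = -2000 (T = -50*40 = -2000)
1/(T + 592*m(2, 0)) = 1/(-2000 + 592*(-1/2)) = 1/(-2000 - 296) = 1/(-2296) = -1/2296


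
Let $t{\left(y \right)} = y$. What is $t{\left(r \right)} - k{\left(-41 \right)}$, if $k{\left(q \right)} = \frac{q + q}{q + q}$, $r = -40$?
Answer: $-41$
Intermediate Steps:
$k{\left(q \right)} = 1$ ($k{\left(q \right)} = \frac{2 q}{2 q} = 2 q \frac{1}{2 q} = 1$)
$t{\left(r \right)} - k{\left(-41 \right)} = -40 - 1 = -41$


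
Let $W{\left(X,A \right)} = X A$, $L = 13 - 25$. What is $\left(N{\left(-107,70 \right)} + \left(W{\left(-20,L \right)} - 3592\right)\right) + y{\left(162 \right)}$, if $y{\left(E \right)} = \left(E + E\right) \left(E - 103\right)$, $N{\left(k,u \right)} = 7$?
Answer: $15771$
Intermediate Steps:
$L = -12$ ($L = 13 - 25 = -12$)
$W{\left(X,A \right)} = A X$
$y{\left(E \right)} = 2 E \left(-103 + E\right)$
$\left(N{\left(-107,70 \right)} + \left(W{\left(-20,L \right)} - 3592\right)\right) + y{\left(162 \right)} = \left(7 - 3352\right) + 2 \cdot 162 \left(-103 + 162\right) = \left(7 + \left(240 - 3592\right)\right) + 2 \cdot 162 \cdot 59 = \left(7 - 3352\right) + 19116 = -3345 + 19116 = 15771$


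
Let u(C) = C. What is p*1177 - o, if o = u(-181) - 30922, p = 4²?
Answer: 49935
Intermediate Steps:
p = 16
o = -31103 (o = -181 - 30922 = -31103)
p*1177 - o = 16*1177 - 1*(-31103) = 18832 + 31103 = 49935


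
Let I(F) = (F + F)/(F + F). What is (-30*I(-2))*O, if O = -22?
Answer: 660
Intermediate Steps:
I(F) = 1 (I(F) = (2*F)/((2*F)) = (2*F)*(1/(2*F)) = 1)
(-30*I(-2))*O = -30*1*(-22) = -30*(-22) = 660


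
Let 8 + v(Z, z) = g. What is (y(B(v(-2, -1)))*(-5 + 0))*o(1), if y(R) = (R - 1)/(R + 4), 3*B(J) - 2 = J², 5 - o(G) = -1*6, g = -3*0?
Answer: -1155/26 ≈ -44.423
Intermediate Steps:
g = 0
v(Z, z) = -8 (v(Z, z) = -8 + 0 = -8)
o(G) = 11 (o(G) = 5 - (-1)*6 = 5 - 1*(-6) = 5 + 6 = 11)
B(J) = ⅔ + J²/3
y(R) = (-1 + R)/(4 + R)
(y(B(v(-2, -1)))*(-5 + 0))*o(1) = (((-1 + (⅔ + (⅓)*(-8)²))/(4 + (⅔ + (⅓)*(-8)²)))*(-5 + 0))*11 = (((-1 + (⅔ + (⅓)*64))/(4 + (⅔ + (⅓)*64)))*(-5))*11 = (((-1 + (⅔ + 64/3))/(4 + (⅔ + 64/3)))*(-5))*11 = (((-1 + 22)/(4 + 22))*(-5))*11 = ((21/26)*(-5))*11 = -105/26*11 = -1155/26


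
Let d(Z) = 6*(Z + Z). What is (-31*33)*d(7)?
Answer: -85932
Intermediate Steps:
d(Z) = 12*Z (d(Z) = 6*(2*Z) = 12*Z)
(-31*33)*d(7) = (-31*33)*(12*7) = -1023*84 = -85932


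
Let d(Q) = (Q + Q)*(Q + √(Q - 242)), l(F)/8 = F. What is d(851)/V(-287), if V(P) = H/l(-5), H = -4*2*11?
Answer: 7242010/11 + 8510*√609/11 ≈ 6.7746e+5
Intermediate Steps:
l(F) = 8*F
d(Q) = 2*Q*(Q + √(-242 + Q)) (d(Q) = (2*Q)*(Q + √(-242 + Q)) = 2*Q*(Q + √(-242 + Q)))
H = -88 (H = -8*11 = -88)
V(P) = 11/5 (V(P) = -88/(8*(-5)) = -88/(-40) = -88*(-1/40) = 11/5)
d(851)/V(-287) = (2*851*(851 + √(-242 + 851)))/(11/5) = (2*851*(851 + √609))*(5/11) = (1448402 + 1702*√609)*(5/11) = 7242010/11 + 8510*√609/11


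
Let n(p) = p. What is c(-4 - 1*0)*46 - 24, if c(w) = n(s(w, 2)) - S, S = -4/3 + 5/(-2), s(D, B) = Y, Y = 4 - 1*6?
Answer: 181/3 ≈ 60.333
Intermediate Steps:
Y = -2 (Y = 4 - 6 = -2)
s(D, B) = -2
S = -23/6 (S = -4*⅓ + 5*(-½) = -4/3 - 5/2 = -23/6 ≈ -3.8333)
c(w) = 11/6 (c(w) = -2 - 1*(-23/6) = -2 + 23/6 = 11/6)
c(-4 - 1*0)*46 - 24 = (11/6)*46 - 24 = 253/3 - 24 = 181/3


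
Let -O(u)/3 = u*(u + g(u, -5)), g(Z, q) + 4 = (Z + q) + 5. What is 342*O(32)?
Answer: -1969920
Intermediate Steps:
g(Z, q) = 1 + Z + q (g(Z, q) = -4 + ((Z + q) + 5) = -4 + (5 + Z + q) = 1 + Z + q)
O(u) = -3*u*(-4 + 2*u) (O(u) = -3*u*(u + (1 + u - 5)) = -3*u*(u + (-4 + u)) = -3*u*(-4 + 2*u))
342*O(32) = 342*(6*32*(2 - 1*32)) = 342*(6*32*(2 - 32)) = 342*(6*32*(-30)) = 342*(-5760) = -1969920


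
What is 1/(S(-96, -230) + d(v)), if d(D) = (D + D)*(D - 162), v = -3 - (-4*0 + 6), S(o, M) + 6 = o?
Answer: 1/2976 ≈ 0.00033602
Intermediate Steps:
S(o, M) = -6 + o
v = -9 (v = -3 - (0 + 6) = -3 - 1*6 = -3 - 6 = -9)
d(D) = 2*D*(-162 + D) (d(D) = (2*D)*(-162 + D) = 2*D*(-162 + D))
1/(S(-96, -230) + d(v)) = 1/((-6 - 96) + 2*(-9)*(-162 - 9)) = 1/(-102 + 2*(-9)*(-171)) = 1/(-102 + 3078) = 1/2976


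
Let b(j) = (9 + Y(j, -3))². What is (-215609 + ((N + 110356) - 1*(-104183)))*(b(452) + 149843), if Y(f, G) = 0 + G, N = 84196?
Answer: 12458841754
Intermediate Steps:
Y(f, G) = G
b(j) = 36 (b(j) = (9 - 3)² = 6² = 36)
(-215609 + ((N + 110356) - 1*(-104183)))*(b(452) + 149843) = (-215609 + ((84196 + 110356) - 1*(-104183)))*(36 + 149843) = (-215609 + (194552 + 104183))*149879 = (-215609 + 298735)*149879 = 83126*149879 = 12458841754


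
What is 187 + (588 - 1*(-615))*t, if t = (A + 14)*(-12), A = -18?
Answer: 57931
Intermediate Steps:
t = 48 (t = (-18 + 14)*(-12) = -4*(-12) = 48)
187 + (588 - 1*(-615))*t = 187 + (588 - 1*(-615))*48 = 187 + (588 + 615)*48 = 187 + 1203*48 = 187 + 57744 = 57931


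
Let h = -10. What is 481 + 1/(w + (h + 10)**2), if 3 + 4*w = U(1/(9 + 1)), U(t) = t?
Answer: 13909/29 ≈ 479.62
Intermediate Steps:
w = -29/40 (w = -3/4 + 1/(4*(9 + 1)) = -3/4 + (1/4)/10 = -3/4 + (1/4)*(1/10) = -3/4 + 1/40 = -29/40 ≈ -0.72500)
481 + 1/(w + (h + 10)**2) = 481 + 1/(-29/40 + (-10 + 10)**2) = 481 + 1/(-29/40 + 0**2) = 481 + 1/(-29/40 + 0) = 481 + 1/(-29/40) = 481 - 40/29 = 13909/29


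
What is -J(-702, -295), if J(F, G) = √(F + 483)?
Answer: -I*√219 ≈ -14.799*I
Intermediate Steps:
J(F, G) = √(483 + F)
-J(-702, -295) = -√(483 - 702) = -√(-219) = -I*√219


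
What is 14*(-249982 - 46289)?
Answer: -4147794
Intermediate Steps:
14*(-249982 - 46289) = 14*(-296271) = -4147794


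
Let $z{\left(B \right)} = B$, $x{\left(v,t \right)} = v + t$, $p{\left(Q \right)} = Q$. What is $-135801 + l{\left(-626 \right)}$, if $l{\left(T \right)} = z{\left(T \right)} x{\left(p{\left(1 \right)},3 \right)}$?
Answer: $-138305$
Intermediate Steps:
$x{\left(v,t \right)} = t + v$
$l{\left(T \right)} = 4 T$ ($l{\left(T \right)} = T \left(3 + 1\right) = T 4 = 4 T$)
$-135801 + l{\left(-626 \right)} = -135801 + 4 \left(-626\right) = -135801 - 2504 = -138305$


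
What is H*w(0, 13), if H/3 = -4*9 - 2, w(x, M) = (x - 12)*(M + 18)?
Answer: 42408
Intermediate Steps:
w(x, M) = (-12 + x)*(18 + M)
H = -114 (H = 3*(-4*9 - 2) = 3*(-36 - 2) = 3*(-38) = -114)
H*w(0, 13) = -114*(-216 - 12*13 + 18*0 + 13*0) = -114*(-216 - 156 + 0 + 0) = -114*(-372) = 42408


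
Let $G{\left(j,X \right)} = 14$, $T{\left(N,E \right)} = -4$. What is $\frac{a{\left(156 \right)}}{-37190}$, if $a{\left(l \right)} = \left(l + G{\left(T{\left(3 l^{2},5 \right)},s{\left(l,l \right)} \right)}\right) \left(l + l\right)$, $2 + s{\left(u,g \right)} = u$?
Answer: $- \frac{5304}{3719} \approx -1.4262$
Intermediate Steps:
$s{\left(u,g \right)} = -2 + u$
$a{\left(l \right)} = 2 l \left(14 + l\right)$ ($a{\left(l \right)} = \left(l + 14\right) \left(l + l\right) = \left(14 + l\right) 2 l = 2 l \left(14 + l\right)$)
$\frac{a{\left(156 \right)}}{-37190} = \frac{2 \cdot 156 \left(14 + 156\right)}{-37190} = 2 \cdot 156 \cdot 170 \left(- \frac{1}{37190}\right) = 53040 \left(- \frac{1}{37190}\right) = - \frac{5304}{3719}$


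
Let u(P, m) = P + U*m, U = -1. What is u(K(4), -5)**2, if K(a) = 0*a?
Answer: 25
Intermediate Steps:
K(a) = 0
u(P, m) = P - m
u(K(4), -5)**2 = (0 - 1*(-5))**2 = (0 + 5)**2 = 5**2 = 25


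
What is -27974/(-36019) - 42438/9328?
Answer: -57619675/15272056 ≈ -3.7729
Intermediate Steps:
-27974/(-36019) - 42438/9328 = -27974*(-1/36019) - 42438*1/9328 = 27974/36019 - 1929/424 = -57619675/15272056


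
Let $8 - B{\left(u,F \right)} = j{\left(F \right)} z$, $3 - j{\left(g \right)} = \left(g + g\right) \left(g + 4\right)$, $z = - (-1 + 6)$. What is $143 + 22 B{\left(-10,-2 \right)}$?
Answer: $1529$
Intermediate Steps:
$z = -5$ ($z = \left(-1\right) 5 = -5$)
$j{\left(g \right)} = 3 - 2 g \left(4 + g\right)$ ($j{\left(g \right)} = 3 - \left(g + g\right) \left(g + 4\right) = 3 - 2 g \left(4 + g\right)$)
$B{\left(u,F \right)} = 23 - 40 F - 10 F^{2}$ ($B{\left(u,F \right)} = 8 - \left(3 - 8 F - 2 F^{2}\right) \left(-5\right) = 8 - \left(-15 + 10 F^{2} + 40 F\right) = 23 - 40 F - 10 F^{2}$)
$143 + 22 B{\left(-10,-2 \right)} = 143 + 22 \left(23 - -80 - 10 \left(-2\right)^{2}\right) = 143 + 22 \left(23 + 80 - 40\right) = 143 + 22 \cdot 63 = 143 + 1386 = 1529$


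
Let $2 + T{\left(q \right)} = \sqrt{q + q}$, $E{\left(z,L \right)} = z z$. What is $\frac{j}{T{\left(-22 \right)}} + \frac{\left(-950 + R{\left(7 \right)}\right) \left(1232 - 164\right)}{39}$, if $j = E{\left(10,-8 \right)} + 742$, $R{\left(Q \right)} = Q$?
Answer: $- \frac{4033969}{156} - \frac{421 i \sqrt{11}}{12} \approx -25859.0 - 116.36 i$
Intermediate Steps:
$E{\left(z,L \right)} = z^{2}$
$T{\left(q \right)} = -2 + \sqrt{2} \sqrt{q}$ ($T{\left(q \right)} = -2 + \sqrt{q + q} = -2 + \sqrt{2 q} = -2 + \sqrt{2} \sqrt{q}$)
$j = 842$ ($j = 10^{2} + 742 = 100 + 742 = 842$)
$\frac{j}{T{\left(-22 \right)}} + \frac{\left(-950 + R{\left(7 \right)}\right) \left(1232 - 164\right)}{39} = \frac{842}{-2 + \sqrt{2} \sqrt{-22}} + \frac{\left(-950 + 7\right) \left(1232 - 164\right)}{39} = \frac{842}{-2 + \sqrt{2} i \sqrt{22}} + \left(-943\right) 1068 \cdot \frac{1}{39} = \frac{842}{-2 + 2 i \sqrt{11}} - \frac{335708}{13} = - \frac{335708}{13} + \frac{842}{-2 + 2 i \sqrt{11}}$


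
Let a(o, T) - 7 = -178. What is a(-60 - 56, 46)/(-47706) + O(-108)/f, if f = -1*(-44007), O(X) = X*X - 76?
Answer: 186780775/699799314 ≈ 0.26691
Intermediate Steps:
O(X) = -76 + X**2 (O(X) = X**2 - 76 = -76 + X**2)
f = 44007
a(o, T) = -171 (a(o, T) = 7 - 178 = -171)
a(-60 - 56, 46)/(-47706) + O(-108)/f = -171/(-47706) + (-76 + (-108)**2)/44007 = -171*(-1/47706) + (-76 + 11664)*(1/44007) = 57/15902 + 11588*(1/44007) = 57/15902 + 11588/44007 = 186780775/699799314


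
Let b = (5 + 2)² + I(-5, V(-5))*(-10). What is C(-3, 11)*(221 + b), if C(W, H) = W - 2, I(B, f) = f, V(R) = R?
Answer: -1600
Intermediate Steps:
C(W, H) = -2 + W
b = 99 (b = (5 + 2)² - 5*(-10) = 7² + 50 = 49 + 50 = 99)
C(-3, 11)*(221 + b) = (-2 - 3)*(221 + 99) = -5*320 = -1600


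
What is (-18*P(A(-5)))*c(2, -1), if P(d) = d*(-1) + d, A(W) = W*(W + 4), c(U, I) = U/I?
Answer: 0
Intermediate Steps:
A(W) = W*(4 + W)
P(d) = 0 (P(d) = -d + d = 0)
(-18*P(A(-5)))*c(2, -1) = (-18*0)*(2/(-1)) = 0*(2*(-1)) = 0*(-2) = 0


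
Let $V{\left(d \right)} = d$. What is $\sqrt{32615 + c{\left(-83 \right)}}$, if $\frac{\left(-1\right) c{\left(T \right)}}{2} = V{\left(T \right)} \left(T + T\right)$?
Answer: $\sqrt{5059} \approx 71.127$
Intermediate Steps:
$c{\left(T \right)} = - 4 T^{2}$ ($c{\left(T \right)} = - 2 T \left(T + T\right) = - 2 T 2 T = - 2 \cdot 2 T^{2} = - 4 T^{2}$)
$\sqrt{32615 + c{\left(-83 \right)}} = \sqrt{32615 - 4 \left(-83\right)^{2}} = \sqrt{32615 - 27556} = \sqrt{5059}$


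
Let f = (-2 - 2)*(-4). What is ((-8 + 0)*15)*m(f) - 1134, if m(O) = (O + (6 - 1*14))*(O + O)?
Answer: -31854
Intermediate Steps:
f = 16 (f = -4*(-4) = 16)
m(O) = 2*O*(-8 + O) (m(O) = (O + (6 - 14))*(2*O) = (O - 8)*(2*O) = (-8 + O)*(2*O) = 2*O*(-8 + O))
((-8 + 0)*15)*m(f) - 1134 = ((-8 + 0)*15)*(2*16*(-8 + 16)) - 1134 = (-8*15)*(2*16*8) - 1134 = -120*256 - 1134 = -30720 - 1134 = -31854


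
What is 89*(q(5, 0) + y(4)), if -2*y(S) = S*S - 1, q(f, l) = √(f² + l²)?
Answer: -445/2 ≈ -222.50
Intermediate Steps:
y(S) = ½ - S²/2 (y(S) = -(S*S - 1)/2 = -(S² - 1)/2 = -(-1 + S²)/2 = ½ - S²/2)
89*(q(5, 0) + y(4)) = 89*(√(5² + 0²) + (½ - ½*4²)) = 89*(√(25 + 0) + (½ - ½*16)) = 89*(√25 + (½ - 8)) = 89*(5 - 15/2) = 89*(-5/2) = -445/2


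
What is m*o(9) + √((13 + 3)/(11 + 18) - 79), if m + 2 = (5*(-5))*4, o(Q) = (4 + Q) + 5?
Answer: -1836 + 5*I*√2639/29 ≈ -1836.0 + 8.8571*I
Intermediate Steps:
o(Q) = 9 + Q
m = -102 (m = -2 + (5*(-5))*4 = -2 - 25*4 = -2 - 100 = -102)
m*o(9) + √((13 + 3)/(11 + 18) - 79) = -102*(9 + 9) + √((13 + 3)/(11 + 18) - 79) = -102*18 + √(16/29 - 79) = -1836 + √(16*(1/29) - 79) = -1836 + √(16/29 - 79) = -1836 + √(-2275/29) = -1836 + 5*I*√2639/29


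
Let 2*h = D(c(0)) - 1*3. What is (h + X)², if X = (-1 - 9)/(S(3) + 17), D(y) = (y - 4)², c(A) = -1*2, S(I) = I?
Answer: 256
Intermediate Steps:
c(A) = -2
D(y) = (-4 + y)²
h = 33/2 (h = ((-4 - 2)² - 1*3)/2 = ((-6)² - 3)/2 = (36 - 3)/2 = (½)*33 = 33/2 ≈ 16.500)
X = -½ (X = (-1 - 9)/(3 + 17) = -10/20 = -10*1/20 = -½ ≈ -0.50000)
(h + X)² = (33/2 - ½)² = 16² = 256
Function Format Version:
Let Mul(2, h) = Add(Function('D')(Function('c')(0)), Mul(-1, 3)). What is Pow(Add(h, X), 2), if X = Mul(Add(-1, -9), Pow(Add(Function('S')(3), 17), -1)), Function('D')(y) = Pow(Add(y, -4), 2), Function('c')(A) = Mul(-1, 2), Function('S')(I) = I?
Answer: 256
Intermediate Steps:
Function('c')(A) = -2
Function('D')(y) = Pow(Add(-4, y), 2)
h = Rational(33, 2) (h = Mul(Rational(1, 2), Add(Pow(Add(-4, -2), 2), Mul(-1, 3))) = Mul(Rational(1, 2), Add(Pow(-6, 2), -3)) = Mul(Rational(1, 2), Add(36, -3)) = Mul(Rational(1, 2), 33) = Rational(33, 2) ≈ 16.500)
X = Rational(-1, 2) (X = Mul(Add(-1, -9), Pow(Add(3, 17), -1)) = Mul(-10, Pow(20, -1)) = Mul(-10, Rational(1, 20)) = Rational(-1, 2) ≈ -0.50000)
Pow(Add(h, X), 2) = Pow(Add(Rational(33, 2), Rational(-1, 2)), 2) = Pow(16, 2) = 256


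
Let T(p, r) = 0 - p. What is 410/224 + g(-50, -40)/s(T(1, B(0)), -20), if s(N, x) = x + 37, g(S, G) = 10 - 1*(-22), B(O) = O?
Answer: 7069/1904 ≈ 3.7127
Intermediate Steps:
T(p, r) = -p
g(S, G) = 32 (g(S, G) = 10 + 22 = 32)
s(N, x) = 37 + x
410/224 + g(-50, -40)/s(T(1, B(0)), -20) = 410/224 + 32/(37 - 20) = 410*(1/224) + 32/17 = 205/112 + 32*(1/17) = 205/112 + 32/17 = 7069/1904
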